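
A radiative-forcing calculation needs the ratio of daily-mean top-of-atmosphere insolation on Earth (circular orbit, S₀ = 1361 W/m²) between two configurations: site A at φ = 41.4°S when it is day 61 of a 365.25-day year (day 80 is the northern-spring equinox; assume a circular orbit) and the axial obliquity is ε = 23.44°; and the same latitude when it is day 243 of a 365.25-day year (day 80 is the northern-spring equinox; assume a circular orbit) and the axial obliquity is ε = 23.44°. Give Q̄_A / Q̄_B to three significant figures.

Q̄_A / Q̄_B ≈ 1.44

— Configuration A (φ=-41.4°):
Solar longitude: λ_s = 360° × (61 − 80)/365.25 = -18.727°, i.e. -18.727° + 360° = 341.273°.
sin δ = sin 23.44° × sin 341.273° = -0.12771, so δ = -7.337°.
cos H₀ = −tan(-41.4°) tan(-7.337°) = -0.1135, H₀ = 1.6846 rad.
Bracket: H₀ sin φ sin δ + cos φ cos δ sin H₀ = 1.6846×-0.66131×-0.12771 + 0.75011×0.99181×0.99354 = 0.142274 + 0.739161 = 0.881435.
Q̄ = (S₀/π) × [bracket] = (1361/π) × 0.881435 = 381.86 W/m².
— Configuration B (φ=-41.4°):
Solar longitude: λ_s = 360° × (243 − 80)/365.25 = 160.657°.
sin δ = sin 23.44° × sin 160.657° = 0.13176, so δ = +7.571°.
cos H₀ = −tan(-41.4°) tan(+7.571°) = 0.1172, H₀ = 1.4533 rad.
Bracket: H₀ sin φ sin δ + cos φ cos δ sin H₀ = 1.4533×-0.66131×0.13176 + 0.75011×0.99128×0.99311 = -0.126632 + 0.738446 = 0.611814.
Q̄ = (S₀/π) × [bracket] = (1361/π) × 0.611814 = 265.05 W/m².
Ratio Q̄_A / Q̄_B = 381.86 / 265.05 = 1.441.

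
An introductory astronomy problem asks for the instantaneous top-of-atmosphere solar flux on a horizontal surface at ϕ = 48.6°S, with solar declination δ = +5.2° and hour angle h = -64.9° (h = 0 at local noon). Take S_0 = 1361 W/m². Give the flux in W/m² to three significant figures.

288 W/m²

cos θ_z = sin ϕ sin δ + cos ϕ cos δ cos h = -0.067985 + 0.279374 = 0.211389.
Flux = S_0 · cos θ_z = 1361 × 0.211389 = 287.7 W/m².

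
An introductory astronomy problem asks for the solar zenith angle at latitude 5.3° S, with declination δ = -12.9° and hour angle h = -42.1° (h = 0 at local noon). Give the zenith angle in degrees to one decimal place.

θ_z = 42.2°

cos θ_z = sin φ sin δ + cos φ cos δ cos h = 0.020622 + 0.720157 = 0.740779.
θ_z = arccos(0.740779) = 42.2°.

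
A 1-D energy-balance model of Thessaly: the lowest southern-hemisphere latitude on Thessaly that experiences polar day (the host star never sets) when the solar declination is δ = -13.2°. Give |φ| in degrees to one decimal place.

|φ| = 76.8°

Polar day requires cos H₀ = −tan φ tan δ ≤ −1, i.e. tan φ tan δ ≥ 1.
The boundary is |tan φ| · |tan δ| = 1, so |φ| = 90° − |δ| = 90° − 13.2° = 76.8° in the southern hemisphere.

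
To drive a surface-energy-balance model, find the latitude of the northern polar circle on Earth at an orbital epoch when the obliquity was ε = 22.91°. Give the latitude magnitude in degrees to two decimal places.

The polar circle is the lowest latitude that experiences at least one full rotation of continuous daylight at the northern-summer solstice; it lies at |φ| = 90° − ε = 90° − 22.91° = 67.09°.

67.09°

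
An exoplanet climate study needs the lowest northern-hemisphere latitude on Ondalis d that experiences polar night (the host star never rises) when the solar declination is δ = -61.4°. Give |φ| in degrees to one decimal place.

|φ| = 28.6°

Polar night requires cos H₀ = −tan φ tan δ ≥ 1, i.e. tan φ tan δ ≤ −1.
The boundary is |tan φ| · |tan δ| = 1, so |φ| = 90° − |δ| = 90° − 61.4° = 28.6° in the northern hemisphere.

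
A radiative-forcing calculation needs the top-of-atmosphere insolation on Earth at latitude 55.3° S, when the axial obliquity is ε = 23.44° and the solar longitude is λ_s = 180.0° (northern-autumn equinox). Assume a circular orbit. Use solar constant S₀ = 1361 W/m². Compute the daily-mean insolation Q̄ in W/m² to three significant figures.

Q̄ ≈ 247 W/m²

Solar declination: sin δ = sin ε · sin λ_s = sin 23.44° × sin 180.0° = 0.00000, so δ = +0.000°.
cos H₀ = −tan(-55.3°) tan(+0.000°) = 0.0000, H₀ = 1.5708 rad.
Bracket: H₀ sin φ sin δ + cos φ cos δ sin H₀ = 1.5708×-0.82214×0.00000 + 0.56928×1.00000×1.00000 = -0.000000 + 0.569280 = 0.569280.
Q̄ = (S₀/π) × [bracket] = (1361/π) × 0.569280 = 246.6 W/m².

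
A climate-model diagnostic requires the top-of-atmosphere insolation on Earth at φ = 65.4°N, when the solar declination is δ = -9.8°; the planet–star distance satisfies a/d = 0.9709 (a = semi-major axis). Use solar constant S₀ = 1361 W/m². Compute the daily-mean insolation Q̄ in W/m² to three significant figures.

Q̄ ≈ 80.3 W/m²

cos H₀ = −tan(+65.4°) tan(-9.800°) = 0.3773, H₀ = 1.1839 rad.
Bracket: H₀ sin φ sin δ + cos φ cos δ sin H₀ = 1.1839×0.90924×-0.17021 + 0.41628×0.98541×0.92610 = -0.183222 + 0.379892 = 0.196670.
Inverse-square distance factor (a/d)² = 0.9709² = 0.942647.
Q̄ = (S₀/π) × 0.942647 × [bracket] = (1361/π) × 0.942647 × 0.196670 = 80.31 W/m².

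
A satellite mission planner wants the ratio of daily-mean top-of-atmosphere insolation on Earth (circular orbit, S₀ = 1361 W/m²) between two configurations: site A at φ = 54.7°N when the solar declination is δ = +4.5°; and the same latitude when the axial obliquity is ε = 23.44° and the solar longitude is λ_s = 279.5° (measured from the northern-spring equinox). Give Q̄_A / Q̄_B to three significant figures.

Q̄_A / Q̄_B ≈ 5.30

— Configuration A (φ=+54.7°):
cos H₀ = −tan(+54.7°) tan(+4.500°) = -0.1112, H₀ = 1.6822 rad.
Bracket: H₀ sin φ sin δ + cos φ cos δ sin H₀ = 1.6822×0.81614×0.07846 + 0.57786×0.99692×0.99380 = 0.107719 + 0.572508 = 0.680227.
Q̄ = (S₀/π) × [bracket] = (1361/π) × 0.680227 = 294.69 W/m².
— Configuration B (φ=+54.7°):
Solar declination: sin δ = sin ε · sin λ_s = sin 23.44° × sin 279.5° = -0.39233, so δ = -23.100°.
cos H₀ = −tan(+54.7°) tan(-23.100°) = 0.6024, H₀ = 0.9243 rad.
Bracket: H₀ sin φ sin δ + cos φ cos δ sin H₀ = 0.9243×0.81614×-0.39233 + 0.57786×0.91982×0.79819 = -0.295957 + 0.424260 = 0.128303.
Q̄ = (S₀/π) × [bracket] = (1361/π) × 0.128303 = 55.583 W/m².
Ratio Q̄_A / Q̄_B = 294.69 / 55.583 = 5.302.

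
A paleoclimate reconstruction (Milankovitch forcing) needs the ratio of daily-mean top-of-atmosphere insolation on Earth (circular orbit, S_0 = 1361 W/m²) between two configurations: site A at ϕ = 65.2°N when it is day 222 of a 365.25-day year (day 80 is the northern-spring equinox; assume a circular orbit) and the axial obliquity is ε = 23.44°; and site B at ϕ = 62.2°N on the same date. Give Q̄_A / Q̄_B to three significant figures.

— Configuration A (ϕ=+65.2°):
Solar longitude: L_s = 360° × (222 − 80)/365.25 = 139.959°.
sin δ = sin 23.44° × sin 139.959° = 0.25591, so δ = +14.828°.
cos h₀ = −tan(+65.2°) tan(+14.828°) = -0.5729, h₀ = 2.1809 rad.
Bracket: h₀ sin ϕ sin δ + cos ϕ cos δ sin h₀ = 2.1809×0.90778×0.25591 + 0.41945×0.96670×0.81961 = 0.506645 + 0.332337 = 0.838982.
Q̄ = (S_0/π) × [bracket] = (1361/π) × 0.838982 = 363.46 W/m².
— Configuration B (ϕ=+62.2°):
cos h₀ = −tan(+62.2°) tan(+14.828°) = -0.5021, h₀ = 2.0968 rad.
Bracket: h₀ sin ϕ sin δ + cos ϕ cos δ sin h₀ = 2.0968×0.88458×0.25591 + 0.46639×0.96670×0.86481 = 0.474659 + 0.389908 = 0.864567.
Q̄ = (S_0/π) × [bracket] = (1361/π) × 0.864567 = 374.55 W/m².
Ratio Q̄_A / Q̄_B = 363.46 / 374.55 = 0.9704.

Q̄_A / Q̄_B ≈ 0.970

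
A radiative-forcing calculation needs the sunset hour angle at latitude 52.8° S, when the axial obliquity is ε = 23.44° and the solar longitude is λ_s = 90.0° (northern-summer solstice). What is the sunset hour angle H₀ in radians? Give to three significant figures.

Solar declination: sin δ = sin ε · sin λ_s = sin 23.44° × sin 90.0° = 0.39779, so δ = +23.440°.
cos H₀ = −tan φ · tan δ = −tan(-52.8°) × tan(+23.440°) = 0.5712, so H₀ = 0.9628 rad = 55.17°.

H₀ = 0.963 rad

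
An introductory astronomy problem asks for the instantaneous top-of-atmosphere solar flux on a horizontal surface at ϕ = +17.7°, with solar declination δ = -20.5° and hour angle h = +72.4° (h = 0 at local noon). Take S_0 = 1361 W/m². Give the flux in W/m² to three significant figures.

222 W/m²

cos θ_z = sin ϕ sin δ + cos ϕ cos δ cos h = -0.106475 + 0.269814 = 0.163339.
Flux = S_0 · cos θ_z = 1361 × 0.163339 = 222.3 W/m².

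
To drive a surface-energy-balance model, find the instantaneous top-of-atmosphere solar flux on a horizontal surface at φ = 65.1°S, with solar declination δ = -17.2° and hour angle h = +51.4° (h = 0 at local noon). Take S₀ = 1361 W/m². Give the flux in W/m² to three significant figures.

707 W/m²

cos θ_z = sin φ sin δ + cos φ cos δ cos h = 0.268220 + 0.250928 = 0.519148.
Flux = S₀ · cos θ_z = 1361 × 0.519148 = 706.6 W/m².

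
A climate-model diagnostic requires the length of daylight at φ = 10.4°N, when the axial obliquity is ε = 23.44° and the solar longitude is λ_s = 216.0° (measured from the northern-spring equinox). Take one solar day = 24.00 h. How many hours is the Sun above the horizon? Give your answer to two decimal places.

Solar declination: sin δ = sin ε · sin λ_s = sin 23.44° × sin 216.0° = -0.23381, so δ = -13.522°.
cos H₀ = −tan φ · tan δ = −tan(+10.4°) × tan(-13.522°) = 0.0441, so H₀ = 1.5266 rad = 87.47°.
Daylight = 2H₀/(2π) × 24.00 h = (1.5266/π) × 24.00 = 11.66 h.

11.66 h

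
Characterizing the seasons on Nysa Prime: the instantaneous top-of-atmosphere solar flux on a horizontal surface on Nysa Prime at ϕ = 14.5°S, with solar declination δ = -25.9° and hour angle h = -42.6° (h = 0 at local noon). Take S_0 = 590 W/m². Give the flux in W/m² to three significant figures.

443 W/m²

cos θ_z = sin ϕ sin δ + cos ϕ cos δ cos h = 0.109366 + 0.641070 = 0.750436.
Flux = S_0 · cos θ_z = 590 × 0.750436 = 442.8 W/m².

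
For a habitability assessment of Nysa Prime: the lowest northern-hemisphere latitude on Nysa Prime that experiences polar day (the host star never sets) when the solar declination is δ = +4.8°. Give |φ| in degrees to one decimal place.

|φ| = 85.2°

Polar day requires cos H₀ = −tan φ tan δ ≤ −1, i.e. tan φ tan δ ≥ 1.
The boundary is |tan φ| · |tan δ| = 1, so |φ| = 90° − |δ| = 90° − 4.8° = 85.2° in the northern hemisphere.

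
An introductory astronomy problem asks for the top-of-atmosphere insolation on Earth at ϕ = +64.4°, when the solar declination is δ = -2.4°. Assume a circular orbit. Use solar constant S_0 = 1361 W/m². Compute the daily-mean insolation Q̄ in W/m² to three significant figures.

Q̄ ≈ 162 W/m²

cos h₀ = −tan(+64.4°) tan(-2.400°) = 0.0875, h₀ = 1.4832 rad.
Bracket: h₀ sin ϕ sin δ + cos ϕ cos δ sin h₀ = 1.4832×0.90183×-0.04188 + 0.43209×0.99912×0.99617 = -0.056018 + 0.430056 = 0.374038.
Q̄ = (S_0/π) × [bracket] = (1361/π) × 0.374038 = 162.0 W/m².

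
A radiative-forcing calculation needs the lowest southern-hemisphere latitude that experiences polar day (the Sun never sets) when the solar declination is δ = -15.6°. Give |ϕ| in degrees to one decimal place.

Polar day requires cos h₀ = −tan ϕ tan δ ≤ −1, i.e. tan ϕ tan δ ≥ 1.
The boundary is |tan ϕ| · |tan δ| = 1, so |ϕ| = 90° − |δ| = 90° − 15.6° = 74.4° in the southern hemisphere.

|ϕ| = 74.4°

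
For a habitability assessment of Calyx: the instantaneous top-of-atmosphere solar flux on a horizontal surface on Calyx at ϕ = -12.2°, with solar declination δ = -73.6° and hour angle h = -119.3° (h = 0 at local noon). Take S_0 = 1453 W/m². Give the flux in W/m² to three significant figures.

98.3 W/m²

cos θ_z = sin ϕ sin δ + cos ϕ cos δ cos h = 0.202727 + -0.135052 = 0.067675.
Flux = S_0 · cos θ_z = 1453 × 0.067675 = 98.33 W/m².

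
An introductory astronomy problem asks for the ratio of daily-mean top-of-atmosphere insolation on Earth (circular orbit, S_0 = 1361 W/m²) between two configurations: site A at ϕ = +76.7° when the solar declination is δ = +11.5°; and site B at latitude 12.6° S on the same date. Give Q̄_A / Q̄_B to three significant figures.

— Configuration A (ϕ=+76.7°):
cos h₀ = −tan(+76.7°) tan(+11.500°) = -0.8607, h₀ = 2.6074 rad.
Bracket: h₀ sin ϕ sin δ + cos ϕ cos δ sin h₀ = 2.6074×0.97318×0.19937 + 0.23005×0.97992×0.50917 = 0.505895 + 0.114782 = 0.620677.
Q̄ = (S_0/π) × [bracket] = (1361/π) × 0.620677 = 268.89 W/m².
— Configuration B (ϕ=-12.6°):
cos h₀ = −tan(-12.6°) tan(+11.500°) = 0.0455, h₀ = 1.5253 rad.
Bracket: h₀ sin ϕ sin δ + cos ϕ cos δ sin h₀ = 1.5253×-0.21814×0.19937 + 0.97592×0.97992×0.99897 = -0.066336 + 0.955339 = 0.889003.
Q̄ = (S_0/π) × [bracket] = (1361/π) × 0.889003 = 385.13 W/m².
Ratio Q̄_A / Q̄_B = 268.89 / 385.13 = 0.6982.

Q̄_A / Q̄_B ≈ 0.698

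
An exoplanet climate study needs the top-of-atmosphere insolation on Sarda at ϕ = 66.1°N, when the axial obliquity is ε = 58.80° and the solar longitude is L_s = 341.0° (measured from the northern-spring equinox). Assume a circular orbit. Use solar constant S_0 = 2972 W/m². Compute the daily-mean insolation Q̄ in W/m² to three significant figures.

Q̄ ≈ 71.8 W/m²

Solar declination: sin δ = sin ε · sin L_s = sin 58.80° × sin 341.0° = -0.27848, so δ = -16.169°.
cos h₀ = −tan(+66.1°) tan(-16.169°) = 0.6543, h₀ = 0.8575 rad.
Bracket: h₀ sin ϕ sin δ + cos ϕ cos δ sin h₀ = 0.8575×0.91425×-0.27848 + 0.40514×0.96044×0.75623 = -0.218320 + 0.294259 = 0.075939.
Q̄ = (S_0/π) × [bracket] = (2972/π) × 0.075939 = 71.84 W/m².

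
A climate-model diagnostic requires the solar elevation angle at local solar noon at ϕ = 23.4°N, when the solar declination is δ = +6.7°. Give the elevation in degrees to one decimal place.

73.3°

At local noon the hour angle is zero, so the zenith angle equals |ϕ − δ| = |+23.4° − (+6.700°)| = 16.700°.
Elevation = 90° − 16.700° = 73.3°.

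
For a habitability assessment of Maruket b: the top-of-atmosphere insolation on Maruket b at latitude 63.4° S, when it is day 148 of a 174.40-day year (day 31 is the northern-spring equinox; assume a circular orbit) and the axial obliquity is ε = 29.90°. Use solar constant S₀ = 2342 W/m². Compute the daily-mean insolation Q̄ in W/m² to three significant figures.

Solar longitude: λ_s = 360° × (148 − 31)/174.40 = 241.514°.
sin δ = sin 29.90° × sin 241.514° = -0.43814, so δ = -25.985°.
cos H₀ = −tan(-63.4°) tan(-25.985°) = -0.9733, H₀ = 2.9101 rad.
Bracket: H₀ sin φ sin δ + cos φ cos δ sin H₀ = 2.9101×-0.89415×-0.43814 + 0.44776×0.89891×0.22939 = 1.140069 + 0.092329 = 1.232398.
Q̄ = (S₀/π) × [bracket] = (2342/π) × 1.232398 = 918.7 W/m².

Q̄ ≈ 919 W/m²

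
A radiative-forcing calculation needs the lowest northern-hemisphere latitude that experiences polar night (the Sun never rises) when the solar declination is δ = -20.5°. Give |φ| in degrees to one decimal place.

|φ| = 69.5°

Polar night requires cos H₀ = −tan φ tan δ ≥ 1, i.e. tan φ tan δ ≤ −1.
The boundary is |tan φ| · |tan δ| = 1, so |φ| = 90° − |δ| = 90° − 20.5° = 69.5° in the northern hemisphere.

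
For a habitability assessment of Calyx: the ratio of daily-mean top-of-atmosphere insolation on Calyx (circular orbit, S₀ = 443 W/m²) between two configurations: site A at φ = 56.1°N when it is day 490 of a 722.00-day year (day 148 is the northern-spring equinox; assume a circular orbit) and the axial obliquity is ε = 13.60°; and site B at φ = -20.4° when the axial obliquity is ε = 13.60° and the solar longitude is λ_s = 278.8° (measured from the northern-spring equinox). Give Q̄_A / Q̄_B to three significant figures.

Q̄_A / Q̄_B ≈ 0.584

— Configuration A (φ=+56.1°):
Solar longitude: λ_s = 360° × (490 − 148)/722.00 = 170.526°.
sin δ = sin 13.60° × sin 170.526° = 0.03870, so δ = +2.218°.
cos H₀ = −tan(+56.1°) tan(+2.218°) = -0.0576, H₀ = 1.6285 rad.
Bracket: H₀ sin φ sin δ + cos φ cos δ sin H₀ = 1.6285×0.83001×0.03870 + 0.55775×0.99925×0.99834 = 0.052310 + 0.556407 = 0.608717.
Q̄ = (S₀/π) × [bracket] = (443/π) × 0.608717 = 85.836 W/m².
— Configuration B (φ=-20.4°):
Solar declination: sin δ = sin ε · sin λ_s = sin 13.60° × sin 278.8° = -0.23237, so δ = -13.437°.
cos H₀ = −tan(-20.4°) tan(-13.437°) = -0.0889, H₀ = 1.6598 rad.
Bracket: H₀ sin φ sin δ + cos φ cos δ sin H₀ = 1.6598×-0.34857×-0.23237 + 0.93728×0.97263×0.99604 = 0.134439 + 0.908017 = 1.042456.
Q̄ = (S₀/π) × [bracket] = (443/π) × 1.042456 = 147.00 W/m².
Ratio Q̄_A / Q̄_B = 85.836 / 147.00 = 0.5839.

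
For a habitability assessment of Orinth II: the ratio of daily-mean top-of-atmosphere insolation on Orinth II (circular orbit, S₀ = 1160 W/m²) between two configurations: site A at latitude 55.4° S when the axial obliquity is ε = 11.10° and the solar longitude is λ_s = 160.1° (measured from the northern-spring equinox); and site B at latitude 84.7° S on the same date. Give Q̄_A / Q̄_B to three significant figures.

— Configuration A (φ=-55.4°):
Solar declination: sin δ = sin ε · sin λ_s = sin 11.10° × sin 160.1° = 0.06553, so δ = +3.757°.
cos H₀ = −tan(-55.4°) tan(+3.757°) = 0.0952, H₀ = 1.4755 rad.
Bracket: H₀ sin φ sin δ + cos φ cos δ sin H₀ = 1.4755×-0.82314×0.06553 + 0.56784×0.99785×0.99546 = -0.079589 + 0.564047 = 0.484458.
Q̄ = (S₀/π) × [bracket] = (1160/π) × 0.484458 = 178.88 W/m².
— Configuration B (φ=-84.7°):
cos H₀ = −tan(-84.7°) tan(+3.757°) = 0.7079, H₀ = 0.7842 rad.
Bracket: H₀ sin φ sin δ + cos φ cos δ sin H₀ = 0.7842×-0.99572×0.06553 + 0.09237×0.99785×0.70629 = -0.051169 + 0.065100 = 0.013931.
Q̄ = (S₀/π) × [bracket] = (1160/π) × 0.013931 = 5.1439 W/m².
Ratio Q̄_A / Q̄_B = 178.88 / 5.1439 = 34.78.

Q̄_A / Q̄_B ≈ 34.8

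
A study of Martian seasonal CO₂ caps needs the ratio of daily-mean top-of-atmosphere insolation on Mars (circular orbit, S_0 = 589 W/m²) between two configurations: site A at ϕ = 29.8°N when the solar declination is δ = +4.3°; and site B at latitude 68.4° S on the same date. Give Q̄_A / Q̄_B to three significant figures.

— Configuration A (ϕ=+29.8°):
cos h₀ = −tan(+29.8°) tan(+4.300°) = -0.0431, h₀ = 1.6139 rad.
Bracket: h₀ sin ϕ sin δ + cos ϕ cos δ sin h₀ = 1.6139×0.49697×0.07498 + 0.86777×0.99719×0.99907 = 0.060138 + 0.864527 = 0.924665.
Q̄ = (S_0/π) × [bracket] = (589/π) × 0.924665 = 173.36 W/m².
— Configuration B (ϕ=-68.4°):
cos h₀ = −tan(-68.4°) tan(+4.300°) = 0.1899, h₀ = 1.3797 rad.
Bracket: h₀ sin ϕ sin δ + cos ϕ cos δ sin h₀ = 1.3797×-0.92978×0.07498 + 0.36812×0.99719×0.98180 = -0.096186 + 0.360405 = 0.264219.
Q̄ = (S_0/π) × [bracket] = (589/π) × 0.264219 = 49.537 W/m².
Ratio Q̄_A / Q̄_B = 173.36 / 49.537 = 3.500.

Q̄_A / Q̄_B ≈ 3.50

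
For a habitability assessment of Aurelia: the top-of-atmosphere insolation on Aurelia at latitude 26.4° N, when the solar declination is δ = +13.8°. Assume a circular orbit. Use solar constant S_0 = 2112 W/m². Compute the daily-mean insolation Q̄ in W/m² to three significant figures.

Q̄ ≈ 701 W/m²

cos h₀ = −tan(+26.4°) tan(+13.800°) = -0.1219, h₀ = 1.6930 rad.
Bracket: h₀ sin ϕ sin δ + cos ϕ cos δ sin h₀ = 1.6930×0.44464×0.23853 + 0.89571×0.97113×0.99254 = 0.179560 + 0.863362 = 1.042922.
Q̄ = (S_0/π) × [bracket] = (2112/π) × 1.042922 = 701.1 W/m².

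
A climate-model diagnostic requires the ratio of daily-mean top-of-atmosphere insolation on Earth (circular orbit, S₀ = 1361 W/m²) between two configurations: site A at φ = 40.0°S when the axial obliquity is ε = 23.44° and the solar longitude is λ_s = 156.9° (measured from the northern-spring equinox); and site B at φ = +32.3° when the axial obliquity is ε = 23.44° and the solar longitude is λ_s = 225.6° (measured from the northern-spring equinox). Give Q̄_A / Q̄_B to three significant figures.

— Configuration A (φ=-40.0°):
Solar declination: sin δ = sin ε · sin λ_s = sin 23.44° × sin 156.9° = 0.15607, so δ = +8.979°.
cos H₀ = −tan(-40.0°) tan(+8.979°) = 0.1326, H₀ = 1.4378 rad.
Bracket: H₀ sin φ sin δ + cos φ cos δ sin H₀ = 1.4378×-0.64279×0.15607 + 0.76604×0.98775×0.99117 = -0.144240 + 0.749975 = 0.605735.
Q̄ = (S₀/π) × [bracket] = (1361/π) × 0.605735 = 262.42 W/m².
— Configuration B (φ=+32.3°):
Solar declination: sin δ = sin ε · sin λ_s = sin 23.44° × sin 225.6° = -0.28421, so δ = -16.512°.
cos H₀ = −tan(+32.3°) tan(-16.512°) = 0.1874, H₀ = 1.3823 rad.
Bracket: H₀ sin φ sin δ + cos φ cos δ sin H₀ = 1.3823×0.53435×-0.28421 + 0.84526×0.95876×0.98228 = -0.209927 + 0.796041 = 0.586114.
Q̄ = (S₀/π) × [bracket] = (1361/π) × 0.586114 = 253.92 W/m².
Ratio Q̄_A / Q̄_B = 262.42 / 253.92 = 1.033.

Q̄_A / Q̄_B ≈ 1.03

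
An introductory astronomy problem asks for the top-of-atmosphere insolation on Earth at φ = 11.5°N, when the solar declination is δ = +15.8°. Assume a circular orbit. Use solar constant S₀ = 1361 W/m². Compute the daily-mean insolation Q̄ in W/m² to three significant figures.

Q̄ ≈ 446 W/m²

cos H₀ = −tan(+11.5°) tan(+15.800°) = -0.0576, H₀ = 1.6284 rad.
Bracket: H₀ sin φ sin δ + cos φ cos δ sin H₀ = 1.6284×0.19937×0.27228 + 0.97992×0.96222×0.99834 = 0.088397 + 0.941333 = 1.029730.
Q̄ = (S₀/π) × [bracket] = (1361/π) × 1.029730 = 446.1 W/m².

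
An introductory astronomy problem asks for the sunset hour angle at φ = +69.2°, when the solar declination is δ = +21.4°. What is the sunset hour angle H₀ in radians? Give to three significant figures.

Sunrise equation: cos H₀ = −tan φ · tan δ = -1.0317 ≤ −1, so the Sun never sets (polar day) and H₀ = π.

H₀ = 3.14 rad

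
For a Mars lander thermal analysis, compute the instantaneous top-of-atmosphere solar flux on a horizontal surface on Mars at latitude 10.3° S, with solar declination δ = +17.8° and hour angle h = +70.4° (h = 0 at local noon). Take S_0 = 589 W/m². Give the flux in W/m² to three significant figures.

cos θ_z = sin ϕ sin δ + cos ϕ cos δ cos h = -0.054659 + 0.314246 = 0.259587.
Flux = S_0 · cos θ_z = 589 × 0.259587 = 152.9 W/m².

153 W/m²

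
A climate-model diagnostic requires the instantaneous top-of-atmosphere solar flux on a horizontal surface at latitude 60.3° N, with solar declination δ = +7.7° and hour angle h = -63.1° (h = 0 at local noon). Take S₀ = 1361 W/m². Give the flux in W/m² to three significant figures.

cos θ_z = sin φ sin δ + cos φ cos δ cos h = 0.116385 + 0.222141 = 0.338526.
Flux = S₀ · cos θ_z = 1361 × 0.338526 = 460.7 W/m².

461 W/m²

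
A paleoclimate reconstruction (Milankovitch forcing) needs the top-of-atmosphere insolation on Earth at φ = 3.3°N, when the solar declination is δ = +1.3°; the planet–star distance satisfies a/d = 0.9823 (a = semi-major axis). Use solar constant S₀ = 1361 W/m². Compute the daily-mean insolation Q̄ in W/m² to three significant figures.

Q̄ ≈ 418 W/m²

cos H₀ = −tan(+3.3°) tan(+1.300°) = -0.0013, H₀ = 1.5721 rad.
Bracket: H₀ sin φ sin δ + cos φ cos δ sin H₀ = 1.5721×0.05756×0.02269 + 0.99834×0.99974×1.00000 = 0.002053 + 0.998080 = 1.000133.
Inverse-square distance factor (a/d)² = 0.9823² = 0.964913.
Q̄ = (S₀/π) × 0.964913 × [bracket] = (1361/π) × 0.964913 × 1.000133 = 418.1 W/m².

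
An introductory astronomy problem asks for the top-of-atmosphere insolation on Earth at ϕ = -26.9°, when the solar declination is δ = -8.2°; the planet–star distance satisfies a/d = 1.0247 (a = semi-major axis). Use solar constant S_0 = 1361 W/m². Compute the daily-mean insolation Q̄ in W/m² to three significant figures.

cos h₀ = −tan(-26.9°) tan(-8.200°) = -0.0731, h₀ = 1.6440 rad.
Bracket: h₀ sin ϕ sin δ + cos ϕ cos δ sin h₀ = 1.6440×-0.45243×-0.14263 + 0.89180×0.98978×0.99732 = 0.106087 + 0.880320 = 0.986407.
Inverse-square distance factor (a/d)² = 1.0247² = 1.050010.
Q̄ = (S_0/π) × 1.050010 × [bracket] = (1361/π) × 1.050010 × 0.986407 = 448.7 W/m².

Q̄ ≈ 449 W/m²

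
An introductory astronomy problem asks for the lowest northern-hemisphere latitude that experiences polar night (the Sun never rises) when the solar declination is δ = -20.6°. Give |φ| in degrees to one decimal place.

|φ| = 69.4°

Polar night requires cos H₀ = −tan φ tan δ ≥ 1, i.e. tan φ tan δ ≤ −1.
The boundary is |tan φ| · |tan δ| = 1, so |φ| = 90° − |δ| = 90° − 20.6° = 69.4° in the northern hemisphere.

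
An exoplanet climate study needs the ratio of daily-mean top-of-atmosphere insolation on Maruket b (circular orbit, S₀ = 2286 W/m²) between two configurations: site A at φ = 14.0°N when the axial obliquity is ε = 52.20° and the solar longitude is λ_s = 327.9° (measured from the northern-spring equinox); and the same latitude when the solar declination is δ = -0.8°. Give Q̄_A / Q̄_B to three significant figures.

Q̄_A / Q̄_B ≈ 0.753

— Configuration A (φ=+14.0°):
Solar declination: sin δ = sin ε · sin λ_s = sin 52.20° × sin 327.9° = -0.41989, so δ = -24.827°.
cos H₀ = −tan(+14.0°) tan(-24.827°) = 0.1154, H₀ = 1.4552 rad.
Bracket: H₀ sin φ sin δ + cos φ cos δ sin H₀ = 1.4552×0.24192×-0.41989 + 0.97030×0.90758×0.99332 = -0.147819 + 0.874742 = 0.726923.
Q̄ = (S₀/π) × [bracket] = (2286/π) × 0.726923 = 528.95 W/m².
— Configuration B (φ=+14.0°):
cos H₀ = −tan(+14.0°) tan(-0.800°) = 0.0035, H₀ = 1.5673 rad.
Bracket: H₀ sin φ sin δ + cos φ cos δ sin H₀ = 1.5673×0.24192×-0.01396 + 0.97030×0.99990×0.99999 = -0.005293 + 0.970193 = 0.964900.
Q̄ = (S₀/π) × [bracket] = (2286/π) × 0.964900 = 702.12 W/m².
Ratio Q̄_A / Q̄_B = 528.95 / 702.12 = 0.7534.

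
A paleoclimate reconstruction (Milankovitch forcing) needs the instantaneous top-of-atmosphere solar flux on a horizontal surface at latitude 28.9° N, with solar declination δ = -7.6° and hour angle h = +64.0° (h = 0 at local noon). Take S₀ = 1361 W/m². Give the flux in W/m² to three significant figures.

cos θ_z = sin φ sin δ + cos φ cos δ cos h = -0.063917 + 0.380407 = 0.316490.
Flux = S₀ · cos θ_z = 1361 × 0.316490 = 430.7 W/m².

431 W/m²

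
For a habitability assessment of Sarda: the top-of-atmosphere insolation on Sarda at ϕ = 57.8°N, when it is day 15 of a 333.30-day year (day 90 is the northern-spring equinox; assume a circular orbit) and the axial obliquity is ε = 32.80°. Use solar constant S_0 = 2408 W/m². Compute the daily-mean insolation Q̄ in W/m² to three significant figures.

Solar longitude: L_s = 360° × (15 − 90)/333.30 = -81.008°, i.e. -81.008° + 360° = 278.992°.
sin δ = sin 32.80° × sin 278.992° = -0.53505, so δ = -32.347°.
cos h₀ = −tan(+57.8°) tan(-32.347°) = 1.0057 ≥ 1 ⇒ polar night, h₀ = 0 and Q̄ = 0.

Q̄ ≈ 0.00 W/m²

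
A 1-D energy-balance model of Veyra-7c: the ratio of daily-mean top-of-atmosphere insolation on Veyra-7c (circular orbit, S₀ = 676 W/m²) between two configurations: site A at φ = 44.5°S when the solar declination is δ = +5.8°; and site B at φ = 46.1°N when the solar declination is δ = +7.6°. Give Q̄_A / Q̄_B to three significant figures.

Q̄_A / Q̄_B ≈ 0.713

— Configuration A (φ=-44.5°):
cos H₀ = −tan(-44.5°) tan(+5.800°) = 0.0998, H₀ = 1.4708 rad.
Bracket: H₀ sin φ sin δ + cos φ cos δ sin H₀ = 1.4708×-0.70091×0.10106 + 0.71325×0.99488×0.99501 = -0.104183 + 0.706057 = 0.601874.
Q̄ = (S₀/π) × [bracket] = (676/π) × 0.601874 = 129.51 W/m².
— Configuration B (φ=+46.1°):
cos H₀ = −tan(+46.1°) tan(+7.600°) = -0.1387, H₀ = 1.7099 rad.
Bracket: H₀ sin φ sin δ + cos φ cos δ sin H₀ = 1.7099×0.72055×0.13226 + 0.69340×0.99122×0.99034 = 0.162953 + 0.680673 = 0.843626.
Q̄ = (S₀/π) × [bracket] = (676/π) × 0.843626 = 181.53 W/m².
Ratio Q̄_A / Q̄_B = 129.51 / 181.53 = 0.7134.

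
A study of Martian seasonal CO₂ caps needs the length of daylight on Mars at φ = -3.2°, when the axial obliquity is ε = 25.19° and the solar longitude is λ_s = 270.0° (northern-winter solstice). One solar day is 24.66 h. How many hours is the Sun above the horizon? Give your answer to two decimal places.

Solar declination: sin δ = sin ε · sin λ_s = sin 25.19° × sin 270.0° = -0.42562, so δ = -25.190°.
cos H₀ = −tan φ · tan δ = −tan(-3.2°) × tan(-25.190°) = -0.0263, so H₀ = 1.5971 rad = 91.51°.
Daylight = 2H₀/(2π) × 24.66 h = (1.5971/π) × 24.66 = 12.54 h.

12.54 h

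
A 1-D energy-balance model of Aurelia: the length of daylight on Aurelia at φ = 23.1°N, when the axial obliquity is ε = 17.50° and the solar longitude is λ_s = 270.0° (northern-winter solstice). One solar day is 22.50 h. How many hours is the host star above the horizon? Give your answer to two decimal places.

10.28 h

Solar declination: sin δ = sin ε · sin λ_s = sin 17.50° × sin 270.0° = -0.30071, so δ = -17.500°.
cos H₀ = −tan φ · tan δ = −tan(+23.1°) × tan(-17.500°) = 0.1345, so H₀ = 1.4359 rad = 82.27°.
Daylight = 2H₀/(2π) × 22.50 h = (1.4359/π) × 22.50 = 10.28 h.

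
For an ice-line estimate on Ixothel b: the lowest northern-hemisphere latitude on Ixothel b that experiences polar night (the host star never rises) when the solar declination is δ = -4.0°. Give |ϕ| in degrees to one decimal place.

|ϕ| = 86.0°

Polar night requires cos h₀ = −tan ϕ tan δ ≥ 1, i.e. tan ϕ tan δ ≤ −1.
The boundary is |tan ϕ| · |tan δ| = 1, so |ϕ| = 90° − |δ| = 90° − 4.0° = 86.0° in the northern hemisphere.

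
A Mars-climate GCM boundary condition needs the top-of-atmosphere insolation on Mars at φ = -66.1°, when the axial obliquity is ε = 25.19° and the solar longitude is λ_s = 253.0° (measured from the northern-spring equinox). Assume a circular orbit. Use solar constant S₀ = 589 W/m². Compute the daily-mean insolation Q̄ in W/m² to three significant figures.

Solar declination: sin δ = sin ε · sin λ_s = sin 25.19° × sin 253.0° = -0.40702, so δ = -24.018°.
cos H₀ = −tan(-66.1°) tan(-24.018°) = -1.0056 ≤ −1 ⇒ polar day, H₀ = π.
Bracket: H₀ sin φ sin δ + cos φ cos δ sin H₀ = 3.1416×-0.91425×-0.40702 + 0.40514×0.91342×0.00000 = 1.169046 + 0.000000 = 1.169046.
Q̄ = (S₀/π) × [bracket] = (589/π) × 1.169046 = 219.2 W/m².

Q̄ ≈ 219 W/m²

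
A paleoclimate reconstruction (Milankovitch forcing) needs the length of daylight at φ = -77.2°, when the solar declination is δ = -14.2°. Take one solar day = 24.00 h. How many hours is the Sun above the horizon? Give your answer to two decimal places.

24.00 h

Sunrise equation: cos H₀ = −tan φ · tan δ = -1.1138 ≤ −1, so the Sun never sets (polar day) and H₀ = π.
Daylight = 2H₀/(2π) × 24.00 h = (3.1416/π) × 24.00 = 24.00 h.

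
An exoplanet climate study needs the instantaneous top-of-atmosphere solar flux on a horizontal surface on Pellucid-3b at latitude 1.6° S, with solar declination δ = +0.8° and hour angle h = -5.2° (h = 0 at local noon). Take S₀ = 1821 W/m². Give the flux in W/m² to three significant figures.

cos θ_z = sin φ sin δ + cos φ cos δ cos h = -0.000390 + 0.995399 = 0.995009.
Flux = S₀ · cos θ_z = 1821 × 0.995009 = 1812 W/m².

1.81e+03 W/m²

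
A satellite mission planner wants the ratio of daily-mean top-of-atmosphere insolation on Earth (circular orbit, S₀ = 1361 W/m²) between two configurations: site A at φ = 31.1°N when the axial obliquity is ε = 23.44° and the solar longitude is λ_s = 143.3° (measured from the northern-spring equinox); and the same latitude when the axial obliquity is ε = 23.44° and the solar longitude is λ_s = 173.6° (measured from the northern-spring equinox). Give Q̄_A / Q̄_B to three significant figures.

— Configuration A (φ=+31.1°):
Solar declination: sin δ = sin ε · sin λ_s = sin 23.44° × sin 143.3° = 0.23773, so δ = +13.753°.
cos H₀ = −tan(+31.1°) tan(+13.753°) = -0.1476, H₀ = 1.7190 rad.
Bracket: H₀ sin φ sin δ + cos φ cos δ sin H₀ = 1.7190×0.51653×0.23773 + 0.85627×0.97133×0.98904 = 0.211084 + 0.822605 = 1.033689.
Q̄ = (S₀/π) × [bracket] = (1361/π) × 1.033689 = 447.81 W/m².
— Configuration B (φ=+31.1°):
Solar declination: sin δ = sin ε · sin λ_s = sin 23.44° × sin 173.6° = 0.04434, so δ = +2.541°.
cos H₀ = −tan(+31.1°) tan(+2.541°) = -0.0268, H₀ = 1.5976 rad.
Bracket: H₀ sin φ sin δ + cos φ cos δ sin H₀ = 1.5976×0.51653×0.04434 + 0.85627×0.99902×0.99964 = 0.036590 + 0.855123 = 0.891713.
Q̄ = (S₀/π) × [bracket] = (1361/π) × 0.891713 = 386.31 W/m².
Ratio Q̄_A / Q̄_B = 447.81 / 386.31 = 1.159.

Q̄_A / Q̄_B ≈ 1.16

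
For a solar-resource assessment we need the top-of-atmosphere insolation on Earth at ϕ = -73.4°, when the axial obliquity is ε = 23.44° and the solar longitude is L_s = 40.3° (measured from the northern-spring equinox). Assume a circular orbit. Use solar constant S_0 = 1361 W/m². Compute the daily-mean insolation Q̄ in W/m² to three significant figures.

Solar declination: sin δ = sin ε · sin L_s = sin 23.44° × sin 40.3° = 0.25729, so δ = +14.909°.
cos h₀ = −tan(-73.4°) tan(+14.909°) = 0.8931, h₀ = 0.4666 rad.
Bracket: h₀ sin ϕ sin δ + cos ϕ cos δ sin h₀ = 0.4666×-0.95832×0.25729 + 0.28569×0.96634×0.44983 = -0.115048 + 0.124186 = 0.009138.
Q̄ = (S_0/π) × [bracket] = (1361/π) × 0.009138 = 3.959 W/m².

Q̄ ≈ 3.96 W/m²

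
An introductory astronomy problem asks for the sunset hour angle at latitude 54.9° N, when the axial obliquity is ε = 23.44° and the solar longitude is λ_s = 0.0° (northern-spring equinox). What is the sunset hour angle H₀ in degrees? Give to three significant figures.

Solar declination: sin δ = sin ε · sin λ_s = sin 23.44° × sin 0.0° = 0.00000, so δ = +0.000°.
cos H₀ = −tan φ · tan δ = −tan(+54.9°) × tan(+0.000°) = -0.0000, so H₀ = 1.5708 rad = 90.00°.

H₀ = 90.0°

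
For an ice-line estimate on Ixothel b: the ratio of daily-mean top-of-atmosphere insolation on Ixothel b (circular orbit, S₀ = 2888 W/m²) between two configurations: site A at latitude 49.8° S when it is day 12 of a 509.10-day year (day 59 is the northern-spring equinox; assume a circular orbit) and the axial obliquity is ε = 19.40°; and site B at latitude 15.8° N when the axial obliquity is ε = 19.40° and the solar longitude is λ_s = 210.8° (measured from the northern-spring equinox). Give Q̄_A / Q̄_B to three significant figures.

Q̄_A / Q̄_B ≈ 0.991

— Configuration A (φ=-49.8°):
Solar longitude: λ_s = 360° × (12 − 59)/509.10 = -33.235°, i.e. -33.235° + 360° = 326.765°.
sin δ = sin 19.40° × sin 326.765° = -0.18205, so δ = -10.489°.
cos H₀ = −tan(-49.8°) tan(-10.489°) = -0.2191, H₀ = 1.7917 rad.
Bracket: H₀ sin φ sin δ + cos φ cos δ sin H₀ = 1.7917×-0.76380×-0.18205 + 0.64546×0.98329×0.97571 = 0.249136 + 0.619258 = 0.868394.
Q̄ = (S₀/π) × [bracket] = (2888/π) × 0.868394 = 798.30 W/m².
— Configuration B (φ=+15.8°):
Solar declination: sin δ = sin ε · sin λ_s = sin 19.40° × sin 210.8° = -0.17008, so δ = -9.793°.
cos H₀ = −tan(+15.8°) tan(-9.793°) = 0.0488, H₀ = 1.5219 rad.
Bracket: H₀ sin φ sin δ + cos φ cos δ sin H₀ = 1.5219×0.27228×-0.17008 + 0.96222×0.98543×0.99881 = -0.070478 + 0.947072 = 0.876594.
Q̄ = (S₀/π) × [bracket] = (2888/π) × 0.876594 = 805.83 W/m².
Ratio Q̄_A / Q̄_B = 798.30 / 805.83 = 0.9907.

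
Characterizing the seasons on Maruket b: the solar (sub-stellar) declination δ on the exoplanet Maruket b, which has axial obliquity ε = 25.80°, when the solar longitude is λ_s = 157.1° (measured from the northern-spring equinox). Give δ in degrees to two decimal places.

sin δ = sin ε · sin λ_s = sin 25.80° × sin 157.1° = 0.169359.
δ = arcsin(0.169359) = +9.75°.

δ = +9.75°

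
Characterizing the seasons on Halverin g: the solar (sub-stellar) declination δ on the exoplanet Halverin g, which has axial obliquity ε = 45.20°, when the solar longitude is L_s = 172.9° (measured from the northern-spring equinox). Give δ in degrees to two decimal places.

sin δ = sin ε · sin L_s = sin 45.20° × sin 172.9° = 0.087704.
δ = arcsin(0.087704) = +5.03°.

δ = +5.03°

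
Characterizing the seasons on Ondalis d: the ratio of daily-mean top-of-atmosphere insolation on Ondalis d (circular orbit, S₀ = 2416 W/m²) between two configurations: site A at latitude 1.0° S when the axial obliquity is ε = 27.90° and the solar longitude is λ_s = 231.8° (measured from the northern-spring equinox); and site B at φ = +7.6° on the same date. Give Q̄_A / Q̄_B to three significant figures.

— Configuration A (φ=-1.0°):
Solar declination: sin δ = sin ε · sin λ_s = sin 27.90° × sin 231.8° = -0.36773, so δ = -21.575°.
cos H₀ = −tan(-1.0°) tan(-21.575°) = -0.0069, H₀ = 1.5777 rad.
Bracket: H₀ sin φ sin δ + cos φ cos δ sin H₀ = 1.5777×-0.01745×-0.36773 + 0.99985×0.92993×0.99998 = 0.010124 + 0.929772 = 0.939896.
Q̄ = (S₀/π) × [bracket] = (2416/π) × 0.939896 = 722.81 W/m².
— Configuration B (φ=+7.6°):
cos H₀ = −tan(+7.6°) tan(-21.575°) = 0.0528, H₀ = 1.5180 rad.
Bracket: H₀ sin φ sin δ + cos φ cos δ sin H₀ = 1.5180×0.13226×-0.36773 + 0.99122×0.92993×0.99861 = -0.073829 + 0.920484 = 0.846655.
Q̄ = (S₀/π) × [bracket] = (2416/π) × 0.846655 = 651.11 W/m².
Ratio Q̄_A / Q̄_B = 722.81 / 651.11 = 1.110.

Q̄_A / Q̄_B ≈ 1.11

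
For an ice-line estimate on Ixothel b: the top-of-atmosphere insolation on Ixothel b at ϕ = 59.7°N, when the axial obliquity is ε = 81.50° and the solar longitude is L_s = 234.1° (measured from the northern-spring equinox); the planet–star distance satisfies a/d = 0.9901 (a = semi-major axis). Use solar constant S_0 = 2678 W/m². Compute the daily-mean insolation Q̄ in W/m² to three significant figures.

Solar declination: sin δ = sin ε · sin L_s = sin 81.50° × sin 234.1° = -0.80114, so δ = -53.239°.
cos h₀ = −tan(+59.7°) tan(-53.239°) = 2.2908 ≥ 1 ⇒ polar night, h₀ = 0 and Q̄ = 0.
Inverse-square distance factor (a/d)² = 0.9901² = 0.980298.

Q̄ ≈ 0.00 W/m²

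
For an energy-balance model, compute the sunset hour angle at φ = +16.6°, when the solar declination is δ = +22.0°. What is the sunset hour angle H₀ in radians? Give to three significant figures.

H₀ = 1.69 rad

cos H₀ = −tan φ · tan δ = −tan(+16.6°) × tan(+22.000°) = -0.1204, so H₀ = 1.6915 rad = 96.92°.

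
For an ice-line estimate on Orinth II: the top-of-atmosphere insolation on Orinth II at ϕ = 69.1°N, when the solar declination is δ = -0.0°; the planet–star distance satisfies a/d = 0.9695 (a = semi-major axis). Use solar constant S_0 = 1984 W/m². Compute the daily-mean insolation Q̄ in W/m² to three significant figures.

Q̄ ≈ 212 W/m²

cos h₀ = −tan(+69.1°) tan(-0.000°) = 0.0000, h₀ = 1.5708 rad.
Bracket: h₀ sin ϕ sin δ + cos ϕ cos δ sin h₀ = 1.5708×0.93420×-0.00000 + 0.35674×1.00000×1.00000 = -0.000000 + 0.356740 = 0.356740.
Inverse-square distance factor (a/d)² = 0.9695² = 0.939930.
Q̄ = (S_0/π) × 0.939930 × [bracket] = (1984/π) × 0.939930 × 0.356740 = 211.8 W/m².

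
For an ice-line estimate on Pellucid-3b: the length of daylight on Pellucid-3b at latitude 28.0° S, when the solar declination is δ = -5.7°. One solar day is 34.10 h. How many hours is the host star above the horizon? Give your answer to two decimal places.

17.63 h

cos h₀ = −tan ϕ · tan δ = −tan(-28.0°) × tan(-5.700°) = -0.0531, so h₀ = 1.6239 rad = 93.04°.
Daylight = 2h₀/(2π) × 34.10 h = (1.6239/π) × 34.10 = 17.63 h.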